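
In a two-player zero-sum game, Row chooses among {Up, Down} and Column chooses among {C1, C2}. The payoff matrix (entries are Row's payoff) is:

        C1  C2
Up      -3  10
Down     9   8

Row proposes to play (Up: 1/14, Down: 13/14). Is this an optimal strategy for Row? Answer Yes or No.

Against C1 this mix gives (1/14)·(-3) + (13/14)·9 = 57/7.
Against C2 this mix gives (1/14)·10 + (13/14)·8 = 57/7.
All of Column's active replies (C1, C2) yield 57/7, and no column does worse for Row. The mix makes Column indifferent and guarantees 57/7, so it is optimal.

Yes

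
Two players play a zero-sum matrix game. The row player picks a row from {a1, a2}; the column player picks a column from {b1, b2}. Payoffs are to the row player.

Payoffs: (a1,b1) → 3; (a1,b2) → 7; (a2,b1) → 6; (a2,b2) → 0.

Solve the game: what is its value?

Row minima: a1 → 3, a2 → 0; maximin = 3.
Column maxima: b1 → 6, b2 → 7; minimax = 6.
3 ≠ 6, so there is no saddle point; optimal play is mixed.
Let the row player play a1 with probability p. Expected payoff against b1: 3p + 6(1−p) = −3p + 6; against b2: 7p + 0(1−p) = 7p.
Setting these equal: −3p + 6 = 7p ⇒ −10p = -6 ⇒ p = 3/5, and the value is (-3)·(3/5) + 6 = 21/5.
For the column player: with q = P(b1), equating a1's and a2's payoffs gives −4q + 7 = 6q ⇒ q = 7/10.

21/5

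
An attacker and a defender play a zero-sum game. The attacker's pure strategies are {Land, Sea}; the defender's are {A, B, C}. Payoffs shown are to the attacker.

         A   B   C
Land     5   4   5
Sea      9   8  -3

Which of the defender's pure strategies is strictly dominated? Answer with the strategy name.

A

B holds the attacker's payoff strictly below A in every row: 4 < 5, 8 < 9.
So A is strictly dominated for the defender.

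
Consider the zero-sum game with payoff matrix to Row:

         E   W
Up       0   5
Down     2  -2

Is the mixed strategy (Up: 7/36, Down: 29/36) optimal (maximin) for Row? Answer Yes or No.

No

Against E this mix gives (7/36)·0 + (29/36)·2 = 29/18.
Against W this mix gives (7/36)·5 + (29/36)·(-2) = -23/36.
Column will play W, holding Row to -23/36. Shifting weight toward the row that does better against W would raise this floor (the equalizing mix achieves 10/9 against both W and E), so the proposed strategy is not optimal.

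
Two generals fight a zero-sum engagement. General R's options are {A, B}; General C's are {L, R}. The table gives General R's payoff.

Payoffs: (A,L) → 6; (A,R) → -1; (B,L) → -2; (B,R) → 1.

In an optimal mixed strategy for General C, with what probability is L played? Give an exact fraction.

1/5

Row minima: A → -1, B → -2; maximin = -1.
Column maxima: L → 6, R → 1; minimax = 1.
-1 ≠ 1, so there is no saddle point; optimal play is mixed.
Let General R play A with probability p. Expected payoff against L: 6p + (-2)(1−p) = 8p − 2; against R: (-1)p + 1(1−p) = −2p + 1.
Setting these equal: 8p − 2 = −2p + 1 ⇒ 10p = 3 ⇒ p = 3/10, and the value is (8)·(3/10) − 2 = 2/5.
For General C: with q = P(L), equating A's and B's payoffs gives 7q − 1 = −3q + 1 ⇒ q = 1/5.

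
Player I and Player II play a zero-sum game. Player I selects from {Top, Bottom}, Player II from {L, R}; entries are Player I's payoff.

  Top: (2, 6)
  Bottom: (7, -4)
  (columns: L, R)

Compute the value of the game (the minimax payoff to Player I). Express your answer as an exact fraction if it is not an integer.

10/3

Row minima: Top → 2, Bottom → -4; maximin = 2.
Column maxima: L → 7, R → 6; minimax = 6.
2 ≠ 6, so there is no saddle point; optimal play is mixed.
Let Player I play Top with probability p. Expected payoff against L: 2p + 7(1−p) = −5p + 7; against R: 6p + (-4)(1−p) = 10p − 4.
Setting these equal: −5p + 7 = 10p − 4 ⇒ −15p = -11 ⇒ p = 11/15, and the value is (-5)·(11/15) + 7 = 10/3.
For Player II: with q = P(L), equating Top's and Bottom's payoffs gives −4q + 6 = 11q − 4 ⇒ q = 2/3.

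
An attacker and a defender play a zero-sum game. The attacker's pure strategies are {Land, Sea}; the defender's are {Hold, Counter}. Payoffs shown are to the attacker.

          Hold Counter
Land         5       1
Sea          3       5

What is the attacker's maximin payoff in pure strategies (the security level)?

Row minima: Land → 1, Sea → 3.
The best of these is 3.

3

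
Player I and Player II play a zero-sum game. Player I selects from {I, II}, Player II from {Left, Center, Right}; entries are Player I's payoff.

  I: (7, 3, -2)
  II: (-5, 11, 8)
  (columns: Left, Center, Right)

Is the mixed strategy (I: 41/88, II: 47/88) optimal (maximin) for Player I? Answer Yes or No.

Against Left this mix gives (41/88)·7 + (47/88)·(-5) = 13/22.
Against Center this mix gives (41/88)·3 + (47/88)·11 = 80/11.
Against Right this mix gives (41/88)·(-2) + (47/88)·8 = 147/44.
Player II will play Left, holding Player I to 13/22. Shifting weight toward the row that does better against Left would raise this floor (the equalizing mix achieves 23/11 against both Left and Right), so the proposed strategy is not optimal.

No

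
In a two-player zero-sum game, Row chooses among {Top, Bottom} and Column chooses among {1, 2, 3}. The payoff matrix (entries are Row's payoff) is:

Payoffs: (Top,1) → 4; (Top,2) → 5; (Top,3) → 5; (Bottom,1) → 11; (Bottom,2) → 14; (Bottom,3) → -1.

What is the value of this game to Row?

Row minima: Top → 4, Bottom → -1; maximin = 4.
Column maxima: 1 → 11, 2 → 14, 3 → 5; minimax = 5.
4 ≠ 5, so there is no saddle point; optimal play is mixed.
2 is strictly dominated by 1 (it gives Row strictly more in every row), so Column never plays it.
On the remaining 2×2 (Top, Bottom vs 1, 3):
Let Row play Top with probability p. Expected payoff against 1: 4p + 11(1−p) = −7p + 11; against 3: 5p + (-1)(1−p) = 6p − 1.
Setting these equal: −7p + 11 = 6p − 1 ⇒ −13p = -12 ⇒ p = 12/13, and the value is (-7)·(12/13) + 11 = 59/13.
For Column: with q = P(1), equating Top's and Bottom's payoffs gives −q + 5 = 12q − 1 ⇒ q = 6/13.

59/13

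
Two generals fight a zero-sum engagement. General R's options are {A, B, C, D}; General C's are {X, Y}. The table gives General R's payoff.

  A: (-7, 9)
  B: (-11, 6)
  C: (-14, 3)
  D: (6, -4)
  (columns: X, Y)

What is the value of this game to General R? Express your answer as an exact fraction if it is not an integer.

1

Row minima: A → -7, B → -11, C → -14, D → -4; maximin = -4.
Column maxima: X → 6, Y → 9; minimax = 6.
-4 ≠ 6, so there is no saddle point; optimal play is mixed.
B is strictly dominated by A, so General R never plays it.
C is strictly dominated by A, so General R never plays it.
On the remaining 2×2 (A, D vs X, Y):
Let General R play A with probability p. Expected payoff against X: (-7)p + 6(1−p) = −13p + 6; against Y: 9p + (-4)(1−p) = 13p − 4.
Setting these equal: −13p + 6 = 13p − 4 ⇒ −26p = -10 ⇒ p = 5/13, and the value is (-13)·(5/13) + 6 = 1.
For General C: with q = P(X), equating A's and D's payoffs gives −16q + 9 = 10q − 4 ⇒ q = 1/2.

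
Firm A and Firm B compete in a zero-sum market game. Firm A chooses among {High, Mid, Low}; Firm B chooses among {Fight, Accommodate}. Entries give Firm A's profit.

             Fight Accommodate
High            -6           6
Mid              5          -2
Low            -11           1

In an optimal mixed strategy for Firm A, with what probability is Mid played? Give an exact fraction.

12/19

Row minima: High → -6, Mid → -2, Low → -11; maximin = -2.
Column maxima: Fight → 5, Accommodate → 6; minimax = 5.
-2 ≠ 5, so there is no saddle point; optimal play is mixed.
Low is strictly dominated by High, so Firm A never plays it.
On the remaining 2×2 (High, Mid vs Fight, Accommodate):
Let Firm A play High with probability p. Expected payoff against Fight: (-6)p + 5(1−p) = −11p + 5; against Accommodate: 6p + (-2)(1−p) = 8p − 2.
Setting these equal: −11p + 5 = 8p − 2 ⇒ −19p = -7 ⇒ p = 7/19, and the value is (-11)·(7/19) + 5 = 18/19.
For Firm B: with q = P(Fight), equating High's and Mid's payoffs gives −12q + 6 = 7q − 2 ⇒ q = 8/19.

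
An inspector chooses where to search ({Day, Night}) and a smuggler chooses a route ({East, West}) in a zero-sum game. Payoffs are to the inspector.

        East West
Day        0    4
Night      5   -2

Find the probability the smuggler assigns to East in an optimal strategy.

Row minima: Day → 0, Night → -2; maximin = 0.
Column maxima: East → 5, West → 4; minimax = 4.
0 ≠ 4, so there is no saddle point; optimal play is mixed.
Let the inspector play Day with probability p. Expected payoff against East: 0p + 5(1−p) = −5p + 5; against West: 4p + (-2)(1−p) = 6p − 2.
Setting these equal: −5p + 5 = 6p − 2 ⇒ −11p = -7 ⇒ p = 7/11, and the value is (-5)·(7/11) + 5 = 20/11.
For the smuggler: with q = P(East), equating Day's and Night's payoffs gives −4q + 4 = 7q − 2 ⇒ q = 6/11.

6/11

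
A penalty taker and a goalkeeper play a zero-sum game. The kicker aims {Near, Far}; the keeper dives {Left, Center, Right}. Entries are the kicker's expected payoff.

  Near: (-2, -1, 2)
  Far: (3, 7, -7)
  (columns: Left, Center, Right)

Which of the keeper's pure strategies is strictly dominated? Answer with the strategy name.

Left holds the kicker's payoff strictly below Center in every row: -2 < -1, 3 < 7.
So Center is strictly dominated for the keeper.

Center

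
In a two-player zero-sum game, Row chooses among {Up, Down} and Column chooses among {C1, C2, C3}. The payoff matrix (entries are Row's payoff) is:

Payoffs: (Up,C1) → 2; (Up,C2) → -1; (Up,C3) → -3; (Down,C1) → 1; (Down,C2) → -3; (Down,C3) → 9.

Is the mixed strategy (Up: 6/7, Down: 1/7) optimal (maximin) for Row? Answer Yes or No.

Yes

Against C1 this mix gives (6/7)·2 + (1/7)·1 = 13/7.
Against C2 this mix gives (6/7)·(-1) + (1/7)·(-3) = -9/7.
Against C3 this mix gives (6/7)·(-3) + (1/7)·9 = -9/7.
All of Column's active replies (C2, C3) yield -9/7, and no column does worse for Row. The mix makes Column indifferent and guarantees -9/7, so it is optimal.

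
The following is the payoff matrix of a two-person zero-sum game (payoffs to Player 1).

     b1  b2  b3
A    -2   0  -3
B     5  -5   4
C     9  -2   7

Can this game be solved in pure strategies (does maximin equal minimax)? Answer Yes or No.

Row minima: A → -3, B → -5, C → -2; maximin = -2.
Column maxima: b1 → 9, b2 → 0, b3 → 7; minimax = 0.
-2 ≠ 0, so no pure-strategy equilibrium exists.

No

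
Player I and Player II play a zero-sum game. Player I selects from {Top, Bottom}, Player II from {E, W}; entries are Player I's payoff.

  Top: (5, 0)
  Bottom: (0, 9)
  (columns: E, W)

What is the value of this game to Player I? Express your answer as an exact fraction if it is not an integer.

Row minima: Top → 0, Bottom → 0; maximin = 0.
Column maxima: E → 5, W → 9; minimax = 5.
0 ≠ 5, so there is no saddle point; optimal play is mixed.
Let Player I play Top with probability p. Expected payoff against E: 5p + 0(1−p) = 5p; against W: 0p + 9(1−p) = −9p + 9.
Setting these equal: 5p = −9p + 9 ⇒ 14p = 9 ⇒ p = 9/14, and the value is (5)·(9/14) = 45/14.
For Player II: with q = P(E), equating Top's and Bottom's payoffs gives 5q = −9q + 9 ⇒ q = 9/14.

45/14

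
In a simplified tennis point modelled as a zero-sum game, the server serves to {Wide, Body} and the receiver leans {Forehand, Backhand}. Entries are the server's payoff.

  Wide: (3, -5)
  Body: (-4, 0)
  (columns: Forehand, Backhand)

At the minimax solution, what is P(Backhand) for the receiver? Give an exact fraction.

7/12

Row minima: Wide → -5, Body → -4; maximin = -4.
Column maxima: Forehand → 3, Backhand → 0; minimax = 0.
-4 ≠ 0, so there is no saddle point; optimal play is mixed.
Let the server play Wide with probability p. Expected payoff against Forehand: 3p + (-4)(1−p) = 7p − 4; against Backhand: (-5)p + 0(1−p) = −5p.
Setting these equal: 7p − 4 = −5p ⇒ 12p = 4 ⇒ p = 1/3, and the value is (7)·(1/3) − 4 = -5/3.
For the receiver: with q = P(Forehand), equating Wide's and Body's payoffs gives 8q − 5 = −4q ⇒ q = 5/12.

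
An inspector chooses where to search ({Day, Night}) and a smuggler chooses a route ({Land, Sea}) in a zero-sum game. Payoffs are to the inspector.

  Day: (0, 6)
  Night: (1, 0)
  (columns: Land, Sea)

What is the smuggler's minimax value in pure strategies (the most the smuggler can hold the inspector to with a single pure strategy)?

Column maxima: Land → 1, Sea → 6.
The smallest of these is 1.

1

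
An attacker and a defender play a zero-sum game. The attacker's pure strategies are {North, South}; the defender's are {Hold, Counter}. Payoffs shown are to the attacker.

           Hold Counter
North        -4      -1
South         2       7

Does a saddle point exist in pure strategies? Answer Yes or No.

Row minima: North → -4, South → 2; maximin = 2.
Column maxima: Hold → 2, Counter → 7; minimax = 2.
maximin = minimax = 2, so a saddle point exists.

Yes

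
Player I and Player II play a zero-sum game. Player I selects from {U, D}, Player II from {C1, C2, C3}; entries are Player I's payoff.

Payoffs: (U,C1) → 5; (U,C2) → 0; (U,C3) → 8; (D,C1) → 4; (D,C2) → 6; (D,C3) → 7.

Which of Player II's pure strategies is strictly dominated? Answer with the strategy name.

C1 holds Player I's payoff strictly below C3 in every row: 5 < 8, 4 < 7.
So C3 is strictly dominated for Player II.

C3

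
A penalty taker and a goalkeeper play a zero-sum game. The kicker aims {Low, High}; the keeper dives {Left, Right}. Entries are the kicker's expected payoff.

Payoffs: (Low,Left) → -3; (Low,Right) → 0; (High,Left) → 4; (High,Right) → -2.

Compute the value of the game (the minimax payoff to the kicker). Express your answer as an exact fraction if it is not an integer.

Row minima: Low → -3, High → -2; maximin = -2.
Column maxima: Left → 4, Right → 0; minimax = 0.
-2 ≠ 0, so there is no saddle point; optimal play is mixed.
Let the kicker play Low with probability p. Expected payoff against Left: (-3)p + 4(1−p) = −7p + 4; against Right: 0p + (-2)(1−p) = 2p − 2.
Setting these equal: −7p + 4 = 2p − 2 ⇒ −9p = -6 ⇒ p = 2/3, and the value is (-7)·(2/3) + 4 = -2/3.
For the keeper: with q = P(Left), equating Low's and High's payoffs gives −3q = 6q − 2 ⇒ q = 2/9.

-2/3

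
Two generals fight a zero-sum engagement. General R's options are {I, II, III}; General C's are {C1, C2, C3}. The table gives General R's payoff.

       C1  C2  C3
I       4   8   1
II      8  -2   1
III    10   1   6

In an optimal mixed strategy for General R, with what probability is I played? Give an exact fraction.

Row minima: I → 1, II → -2, III → 1; maximin = 1.
Column maxima: C1 → 10, C2 → 8, C3 → 6; minimax = 6.
1 ≠ 6, so there is no saddle point; optimal play is mixed.
II is strictly dominated by III, so General R never plays it.
C1 is strictly dominated by C3 (it gives General R strictly more in every row), so General C never plays it.
On the remaining 2×2 (I, III vs C2, C3):
Let General R play I with probability p. Expected payoff against C2: 8p + 1(1−p) = 7p + 1; against C3: 1p + 6(1−p) = −5p + 6.
Setting these equal: 7p + 1 = −5p + 6 ⇒ 12p = 5 ⇒ p = 5/12, and the value is (7)·(5/12) + 1 = 47/12.
For General C: with q = P(C2), equating I's and III's payoffs gives 7q + 1 = −5q + 6 ⇒ q = 5/12.

5/12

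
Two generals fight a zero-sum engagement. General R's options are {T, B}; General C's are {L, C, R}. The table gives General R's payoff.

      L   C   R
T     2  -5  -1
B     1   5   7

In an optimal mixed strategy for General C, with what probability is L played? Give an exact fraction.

10/11

Row minima: T → -5, B → 1; maximin = 1.
Column maxima: L → 2, C → 5, R → 7; minimax = 2.
1 ≠ 2, so there is no saddle point; optimal play is mixed.
R is strictly dominated by C (it gives General R strictly more in every row), so General C never plays it.
On the remaining 2×2 (T, B vs L, C):
Let General R play T with probability p. Expected payoff against L: 2p + 1(1−p) = p + 1; against C: (-5)p + 5(1−p) = −10p + 5.
Setting these equal: p + 1 = −10p + 5 ⇒ 11p = 4 ⇒ p = 4/11, and the value is (1)·(4/11) + 1 = 15/11.
For General C: with q = P(L), equating T's and B's payoffs gives 7q − 5 = −4q + 5 ⇒ q = 10/11.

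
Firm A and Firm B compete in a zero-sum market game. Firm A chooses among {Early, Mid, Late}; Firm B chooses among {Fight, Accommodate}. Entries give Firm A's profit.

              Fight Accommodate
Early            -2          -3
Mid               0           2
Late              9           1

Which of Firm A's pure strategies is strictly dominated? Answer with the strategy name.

Mid gives a strictly higher payoff than Early against every column: 0 > -2, 2 > -3.
So Early is strictly dominated and Firm A never plays it.

Early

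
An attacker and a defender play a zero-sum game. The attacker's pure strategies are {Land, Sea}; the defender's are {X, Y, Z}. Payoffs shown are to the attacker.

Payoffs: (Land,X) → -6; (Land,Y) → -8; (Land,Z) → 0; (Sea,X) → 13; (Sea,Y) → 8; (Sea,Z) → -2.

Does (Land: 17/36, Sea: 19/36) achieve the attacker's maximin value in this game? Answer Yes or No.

Against X this mix gives (17/36)·(-6) + (19/36)·13 = 145/36.
Against Y this mix gives (17/36)·(-8) + (19/36)·8 = 4/9.
Against Z this mix gives (17/36)·0 + (19/36)·(-2) = -19/18.
The defender will play Z, holding the attacker to -19/18. Shifting weight toward the row that does better against Z would raise this floor (the equalizing mix achieves -8/9 against both Z and Y), so the proposed strategy is not optimal.

No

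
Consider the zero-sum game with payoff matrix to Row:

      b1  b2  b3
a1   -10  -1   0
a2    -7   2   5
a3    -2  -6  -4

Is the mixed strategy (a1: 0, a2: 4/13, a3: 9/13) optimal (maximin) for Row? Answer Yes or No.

Yes

Against b1 this mix gives (4/13)·(-7) + (9/13)·(-2) = -46/13.
Against b2 this mix gives (4/13)·2 + (9/13)·(-6) = -46/13.
Against b3 this mix gives (4/13)·5 + (9/13)·(-4) = -16/13.
All of Column's active replies (b1, b2) yield -46/13, and no column does worse for Row. The mix makes Column indifferent and guarantees -46/13, so it is optimal.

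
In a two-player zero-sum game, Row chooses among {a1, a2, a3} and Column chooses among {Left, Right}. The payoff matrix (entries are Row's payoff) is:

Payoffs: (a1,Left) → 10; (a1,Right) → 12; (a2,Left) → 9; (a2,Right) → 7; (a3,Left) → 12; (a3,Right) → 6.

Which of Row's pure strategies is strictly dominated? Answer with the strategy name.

a2

a1 gives a strictly higher payoff than a2 against every column: 10 > 9, 12 > 7.
So a2 is strictly dominated and Row never plays it.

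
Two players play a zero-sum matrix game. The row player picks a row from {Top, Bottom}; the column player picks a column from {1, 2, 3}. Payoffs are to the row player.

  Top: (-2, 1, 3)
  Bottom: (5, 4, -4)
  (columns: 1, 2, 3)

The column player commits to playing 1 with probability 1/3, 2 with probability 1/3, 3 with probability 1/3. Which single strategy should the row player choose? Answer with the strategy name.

Expected payoff of Top: (1/3)·(-2) + (1/3)·1 + (1/3)·3 = 2/3.
Expected payoff of Bottom: (1/3)·5 + (1/3)·4 + (1/3)·(-4) = 5/3.
The largest is 5/3, so the row player's best response is Bottom.

Bottom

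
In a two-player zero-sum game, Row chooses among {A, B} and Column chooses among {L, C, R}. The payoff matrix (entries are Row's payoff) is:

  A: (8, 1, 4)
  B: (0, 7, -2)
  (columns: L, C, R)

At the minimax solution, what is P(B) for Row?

1/4

Row minima: A → 1, B → -2; maximin = 1.
Column maxima: L → 8, C → 7, R → 4; minimax = 4.
1 ≠ 4, so there is no saddle point; optimal play is mixed.
L is strictly dominated by R (it gives Row strictly more in every row), so Column never plays it.
On the remaining 2×2 (A, B vs C, R):
Let Row play A with probability p. Expected payoff against C: 1p + 7(1−p) = −6p + 7; against R: 4p + (-2)(1−p) = 6p − 2.
Setting these equal: −6p + 7 = 6p − 2 ⇒ −12p = -9 ⇒ p = 3/4, and the value is (-6)·(3/4) + 7 = 5/2.
For Column: with q = P(C), equating A's and B's payoffs gives −3q + 4 = 9q − 2 ⇒ q = 1/2.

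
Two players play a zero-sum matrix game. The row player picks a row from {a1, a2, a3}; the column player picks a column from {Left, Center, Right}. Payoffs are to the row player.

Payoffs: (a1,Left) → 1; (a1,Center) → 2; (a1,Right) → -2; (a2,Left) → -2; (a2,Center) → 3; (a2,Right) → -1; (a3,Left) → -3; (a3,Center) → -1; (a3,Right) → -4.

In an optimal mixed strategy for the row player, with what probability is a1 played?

Row minima: a1 → -2, a2 → -2, a3 → -4; maximin = -2.
Column maxima: Left → 1, Center → 3, Right → -1; minimax = -1.
-2 ≠ -1, so there is no saddle point; optimal play is mixed.
a3 is strictly dominated by a1, so the row player never plays it.
Center is strictly dominated by Left (it gives the row player strictly more in every row), so the column player never plays it.
On the remaining 2×2 (a1, a2 vs Left, Right):
Let the row player play a1 with probability p. Expected payoff against Left: 1p + (-2)(1−p) = 3p − 2; against Right: (-2)p + (-1)(1−p) = −p − 1.
Setting these equal: 3p − 2 = −p − 1 ⇒ 4p = 1 ⇒ p = 1/4, and the value is (3)·(1/4) − 2 = -5/4.
For the column player: with q = P(Left), equating a1's and a2's payoffs gives 3q − 2 = −q − 1 ⇒ q = 1/4.

1/4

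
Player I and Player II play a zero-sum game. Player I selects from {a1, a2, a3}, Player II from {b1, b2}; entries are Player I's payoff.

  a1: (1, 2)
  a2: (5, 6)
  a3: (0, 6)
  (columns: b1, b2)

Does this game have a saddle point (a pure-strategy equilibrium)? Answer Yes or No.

Yes

Row minima: a1 → 1, a2 → 5, a3 → 0; maximin = 5.
Column maxima: b1 → 5, b2 → 6; minimax = 5.
maximin = minimax = 5, so a saddle point exists.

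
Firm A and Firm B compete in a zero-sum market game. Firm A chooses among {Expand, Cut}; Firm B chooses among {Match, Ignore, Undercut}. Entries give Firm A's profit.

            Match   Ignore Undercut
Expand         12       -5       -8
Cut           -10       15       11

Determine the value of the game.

52/41

Row minima: Expand → -8, Cut → -10; maximin = -8.
Column maxima: Match → 12, Ignore → 15, Undercut → 11; minimax = 11.
-8 ≠ 11, so there is no saddle point; optimal play is mixed.
Ignore is strictly dominated by Undercut (it gives Firm A strictly more in every row), so Firm B never plays it.
On the remaining 2×2 (Expand, Cut vs Match, Undercut):
Let Firm A play Expand with probability p. Expected payoff against Match: 12p + (-10)(1−p) = 22p − 10; against Undercut: (-8)p + 11(1−p) = −19p + 11.
Setting these equal: 22p − 10 = −19p + 11 ⇒ 41p = 21 ⇒ p = 21/41, and the value is (22)·(21/41) − 10 = 52/41.
For Firm B: with q = P(Match), equating Expand's and Cut's payoffs gives 20q − 8 = −21q + 11 ⇒ q = 19/41.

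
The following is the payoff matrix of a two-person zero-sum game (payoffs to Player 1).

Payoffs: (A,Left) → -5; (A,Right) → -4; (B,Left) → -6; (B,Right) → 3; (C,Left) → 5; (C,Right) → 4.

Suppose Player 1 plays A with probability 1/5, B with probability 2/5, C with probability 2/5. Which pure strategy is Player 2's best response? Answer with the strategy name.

If Player 2 plays Left, Player 1's expected payoff is (1/5)·(-5) + (2/5)·(-6) + (2/5)·5 = -7/5.
If Player 2 plays Right, Player 1's expected payoff is (1/5)·(-4) + (2/5)·3 + (2/5)·4 = 2.
Player 2 minimizes Player 1's payoff; the smallest is -7/5, so the best response is Left.

Left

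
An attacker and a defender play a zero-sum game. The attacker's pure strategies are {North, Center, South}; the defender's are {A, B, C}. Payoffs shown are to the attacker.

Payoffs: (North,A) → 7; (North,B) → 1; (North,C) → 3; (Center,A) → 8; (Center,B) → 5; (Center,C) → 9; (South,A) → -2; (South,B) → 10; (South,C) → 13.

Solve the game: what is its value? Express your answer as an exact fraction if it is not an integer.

6

Row minima: North → 1, Center → 5, South → -2; maximin = 5.
Column maxima: A → 8, B → 10, C → 13; minimax = 8.
5 ≠ 8, so there is no saddle point; optimal play is mixed.
North is strictly dominated by Center, so the attacker never plays it.
With North eliminated, C is strictly dominated by A (it gives the attacker strictly more in every remaining row), so the defender never plays it.
On the remaining 2×2 (Center, South vs A, B):
Let the attacker play Center with probability p. Expected payoff against A: 8p + (-2)(1−p) = 10p − 2; against B: 5p + 10(1−p) = −5p + 10.
Setting these equal: 10p − 2 = −5p + 10 ⇒ 15p = 12 ⇒ p = 4/5, and the value is (10)·(4/5) − 2 = 6.
For the defender: with q = P(A), equating Center's and South's payoffs gives 3q + 5 = −12q + 10 ⇒ q = 1/3.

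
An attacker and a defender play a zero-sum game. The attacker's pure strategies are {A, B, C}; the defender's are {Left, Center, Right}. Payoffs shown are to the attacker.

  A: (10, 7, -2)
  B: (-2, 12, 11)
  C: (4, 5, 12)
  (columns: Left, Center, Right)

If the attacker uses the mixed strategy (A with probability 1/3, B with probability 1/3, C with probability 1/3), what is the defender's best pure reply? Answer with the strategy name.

Left

If the defender plays Left, the attacker's expected payoff is (1/3)·10 + (1/3)·(-2) + (1/3)·4 = 4.
If the defender plays Center, the attacker's expected payoff is (1/3)·7 + (1/3)·12 + (1/3)·5 = 8.
If the defender plays Right, the attacker's expected payoff is (1/3)·(-2) + (1/3)·11 + (1/3)·12 = 7.
The defender minimizes the attacker's payoff; the smallest is 4, so the best response is Left.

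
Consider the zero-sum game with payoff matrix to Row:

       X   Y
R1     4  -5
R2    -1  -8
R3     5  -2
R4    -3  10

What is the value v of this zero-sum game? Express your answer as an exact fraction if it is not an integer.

11/5

Row minima: R1 → -5, R2 → -8, R3 → -2, R4 → -3; maximin = -2.
Column maxima: X → 5, Y → 10; minimax = 5.
-2 ≠ 5, so there is no saddle point; optimal play is mixed.
R1 is strictly dominated by R3, so Row never plays it.
R2 is strictly dominated by R3, so Row never plays it.
On the remaining 2×2 (R3, R4 vs X, Y):
Let Row play R3 with probability p. Expected payoff against X: 5p + (-3)(1−p) = 8p − 3; against Y: (-2)p + 10(1−p) = −12p + 10.
Setting these equal: 8p − 3 = −12p + 10 ⇒ 20p = 13 ⇒ p = 13/20, and the value is (8)·(13/20) − 3 = 11/5.
For Column: with q = P(X), equating R3's and R4's payoffs gives 7q − 2 = −13q + 10 ⇒ q = 3/5.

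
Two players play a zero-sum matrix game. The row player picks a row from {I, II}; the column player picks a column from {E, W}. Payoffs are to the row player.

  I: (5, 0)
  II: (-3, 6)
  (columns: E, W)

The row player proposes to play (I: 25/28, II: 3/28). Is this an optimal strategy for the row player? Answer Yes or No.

No

Against E this mix gives (25/28)·5 + (3/28)·(-3) = 29/7.
Against W this mix gives (25/28)·0 + (3/28)·6 = 9/14.
The column player will play W, holding the row player to 9/14. Shifting weight toward the row that does better against W would raise this floor (the equalizing mix achieves 15/7 against both W and E), so the proposed strategy is not optimal.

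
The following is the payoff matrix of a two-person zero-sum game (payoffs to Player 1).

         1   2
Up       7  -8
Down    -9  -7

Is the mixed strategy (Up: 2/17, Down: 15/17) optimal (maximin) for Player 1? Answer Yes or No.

Against 1 this mix gives (2/17)·7 + (15/17)·(-9) = -121/17.
Against 2 this mix gives (2/17)·(-8) + (15/17)·(-7) = -121/17.
All of Player 2's active replies (1, 2) yield -121/17, and no column does worse for Player 1. The mix makes Player 2 indifferent and guarantees -121/17, so it is optimal.

Yes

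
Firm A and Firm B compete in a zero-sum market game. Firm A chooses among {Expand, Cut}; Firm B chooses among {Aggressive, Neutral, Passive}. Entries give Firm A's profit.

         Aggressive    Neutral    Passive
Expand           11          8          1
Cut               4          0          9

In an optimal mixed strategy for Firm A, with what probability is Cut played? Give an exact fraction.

7/16

Row minima: Expand → 1, Cut → 0; maximin = 1.
Column maxima: Aggressive → 11, Neutral → 8, Passive → 9; minimax = 8.
1 ≠ 8, so there is no saddle point; optimal play is mixed.
Aggressive is strictly dominated by Neutral (it gives Firm A strictly more in every row), so Firm B never plays it.
On the remaining 2×2 (Expand, Cut vs Neutral, Passive):
Let Firm A play Expand with probability p. Expected payoff against Neutral: 8p + 0(1−p) = 8p; against Passive: 1p + 9(1−p) = −8p + 9.
Setting these equal: 8p = −8p + 9 ⇒ 16p = 9 ⇒ p = 9/16, and the value is (8)·(9/16) = 9/2.
For Firm B: with q = P(Neutral), equating Expand's and Cut's payoffs gives 7q + 1 = −9q + 9 ⇒ q = 1/2.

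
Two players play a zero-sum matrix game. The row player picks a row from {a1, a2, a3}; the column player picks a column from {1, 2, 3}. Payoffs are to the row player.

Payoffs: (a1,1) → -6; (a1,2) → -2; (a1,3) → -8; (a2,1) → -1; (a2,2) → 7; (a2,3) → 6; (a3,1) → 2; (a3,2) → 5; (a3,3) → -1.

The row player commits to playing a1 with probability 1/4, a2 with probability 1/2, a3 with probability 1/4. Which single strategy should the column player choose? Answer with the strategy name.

1

If the column player plays 1, the row player's expected payoff is (1/4)·(-6) + (1/2)·(-1) + (1/4)·2 = -3/2.
If the column player plays 2, the row player's expected payoff is (1/4)·(-2) + (1/2)·7 + (1/4)·5 = 17/4.
If the column player plays 3, the row player's expected payoff is (1/4)·(-8) + (1/2)·6 + (1/4)·(-1) = 3/4.
The column player minimizes the row player's payoff; the smallest is -3/2, so the best response is 1.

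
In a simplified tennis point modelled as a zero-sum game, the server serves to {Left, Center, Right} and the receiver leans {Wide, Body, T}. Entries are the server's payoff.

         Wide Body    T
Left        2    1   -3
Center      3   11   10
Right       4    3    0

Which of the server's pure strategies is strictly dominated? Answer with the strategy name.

Center gives a strictly higher payoff than Left against every column: 3 > 2, 11 > 1, 10 > -3.
So Left is strictly dominated and the server never plays it.

Left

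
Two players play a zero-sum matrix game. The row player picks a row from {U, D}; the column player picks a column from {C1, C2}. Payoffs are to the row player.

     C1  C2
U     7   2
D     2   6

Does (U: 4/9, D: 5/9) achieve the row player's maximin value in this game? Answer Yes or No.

Against C1 this mix gives (4/9)·7 + (5/9)·2 = 38/9.
Against C2 this mix gives (4/9)·2 + (5/9)·6 = 38/9.
All of the column player's active replies (C1, C2) yield 38/9, and no column does worse for the row player. The mix makes the column player indifferent and guarantees 38/9, so it is optimal.

Yes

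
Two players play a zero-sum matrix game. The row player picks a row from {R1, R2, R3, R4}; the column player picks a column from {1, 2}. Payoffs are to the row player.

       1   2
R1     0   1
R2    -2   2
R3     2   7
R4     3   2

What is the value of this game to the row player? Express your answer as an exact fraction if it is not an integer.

Row minima: R1 → 0, R2 → -2, R3 → 2, R4 → 2; maximin = 2.
Column maxima: 1 → 3, 2 → 7; minimax = 3.
2 ≠ 3, so there is no saddle point; optimal play is mixed.
R1 is strictly dominated by R3, so the row player never plays it.
R2 is strictly dominated by R3, so the row player never plays it.
On the remaining 2×2 (R3, R4 vs 1, 2):
Let the row player play R3 with probability p. Expected payoff against 1: 2p + 3(1−p) = −p + 3; against 2: 7p + 2(1−p) = 5p + 2.
Setting these equal: −p + 3 = 5p + 2 ⇒ −6p = -1 ⇒ p = 1/6, and the value is (-1)·(1/6) + 3 = 17/6.
For the column player: with q = P(1), equating R3's and R4's payoffs gives −5q + 7 = q + 2 ⇒ q = 5/6.

17/6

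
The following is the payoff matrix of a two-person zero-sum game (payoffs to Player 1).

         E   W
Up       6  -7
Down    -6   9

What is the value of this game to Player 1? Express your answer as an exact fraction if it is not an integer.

3/7

Row minima: Up → -7, Down → -6; maximin = -6.
Column maxima: E → 6, W → 9; minimax = 6.
-6 ≠ 6, so there is no saddle point; optimal play is mixed.
Let Player 1 play Up with probability p. Expected payoff against E: 6p + (-6)(1−p) = 12p − 6; against W: (-7)p + 9(1−p) = −16p + 9.
Setting these equal: 12p − 6 = −16p + 9 ⇒ 28p = 15 ⇒ p = 15/28, and the value is (12)·(15/28) − 6 = 3/7.
For Player 2: with q = P(E), equating Up's and Down's payoffs gives 13q − 7 = −15q + 9 ⇒ q = 4/7.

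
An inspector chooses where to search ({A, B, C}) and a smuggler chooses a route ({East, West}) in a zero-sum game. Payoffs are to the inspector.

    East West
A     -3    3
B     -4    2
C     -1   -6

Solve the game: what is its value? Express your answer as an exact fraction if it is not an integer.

Row minima: A → -3, B → -4, C → -6; maximin = -3.
Column maxima: East → -1, West → 3; minimax = -1.
-3 ≠ -1, so there is no saddle point; optimal play is mixed.
B is strictly dominated by A, so the inspector never plays it.
On the remaining 2×2 (A, C vs East, West):
Let the inspector play A with probability p. Expected payoff against East: (-3)p + (-1)(1−p) = −2p − 1; against West: 3p + (-6)(1−p) = 9p − 6.
Setting these equal: −2p − 1 = 9p − 6 ⇒ −11p = -5 ⇒ p = 5/11, and the value is (-2)·(5/11) − 1 = -21/11.
For the smuggler: with q = P(East), equating A's and C's payoffs gives −6q + 3 = 5q − 6 ⇒ q = 9/11.

-21/11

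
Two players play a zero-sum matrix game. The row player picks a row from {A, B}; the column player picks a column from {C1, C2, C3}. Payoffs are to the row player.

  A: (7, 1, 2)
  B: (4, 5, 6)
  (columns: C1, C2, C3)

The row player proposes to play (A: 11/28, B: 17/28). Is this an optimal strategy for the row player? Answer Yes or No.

No

Against C1 this mix gives (11/28)·7 + (17/28)·4 = 145/28.
Against C2 this mix gives (11/28)·1 + (17/28)·5 = 24/7.
Against C3 this mix gives (11/28)·2 + (17/28)·6 = 31/7.
The column player will play C2, holding the row player to 24/7. Shifting weight toward the row that does better against C2 would raise this floor (the equalizing mix achieves 31/7 against both C2 and C1), so the proposed strategy is not optimal.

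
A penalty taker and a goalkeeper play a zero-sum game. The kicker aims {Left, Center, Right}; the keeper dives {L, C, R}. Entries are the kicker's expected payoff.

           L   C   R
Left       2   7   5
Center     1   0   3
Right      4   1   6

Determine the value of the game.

Row minima: Left → 2, Center → 0, Right → 1; maximin = 2.
Column maxima: L → 4, C → 7, R → 6; minimax = 4.
2 ≠ 4, so there is no saddle point; optimal play is mixed.
Center is strictly dominated by Left, so the kicker never plays it.
R is strictly dominated by L (it gives the kicker strictly more in every row), so the keeper never plays it.
On the remaining 2×2 (Left, Right vs L, C):
Let the kicker play Left with probability p. Expected payoff against L: 2p + 4(1−p) = −2p + 4; against C: 7p + 1(1−p) = 6p + 1.
Setting these equal: −2p + 4 = 6p + 1 ⇒ −8p = -3 ⇒ p = 3/8, and the value is (-2)·(3/8) + 4 = 13/4.
For the keeper: with q = P(L), equating Left's and Right's payoffs gives −5q + 7 = 3q + 1 ⇒ q = 3/4.

13/4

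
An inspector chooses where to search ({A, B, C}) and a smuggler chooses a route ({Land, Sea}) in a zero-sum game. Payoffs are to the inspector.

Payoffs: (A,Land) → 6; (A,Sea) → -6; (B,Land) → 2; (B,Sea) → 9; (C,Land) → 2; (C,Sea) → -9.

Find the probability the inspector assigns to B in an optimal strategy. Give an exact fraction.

Row minima: A → -6, B → 2, C → -9; maximin = 2.
Column maxima: Land → 6, Sea → 9; minimax = 6.
2 ≠ 6, so there is no saddle point; optimal play is mixed.
C is strictly dominated by A, so the inspector never plays it.
On the remaining 2×2 (A, B vs Land, Sea):
Let the inspector play A with probability p. Expected payoff against Land: 6p + 2(1−p) = 4p + 2; against Sea: (-6)p + 9(1−p) = −15p + 9.
Setting these equal: 4p + 2 = −15p + 9 ⇒ 19p = 7 ⇒ p = 7/19, and the value is (4)·(7/19) + 2 = 66/19.
For the smuggler: with q = P(Land), equating A's and B's payoffs gives 12q − 6 = −7q + 9 ⇒ q = 15/19.

12/19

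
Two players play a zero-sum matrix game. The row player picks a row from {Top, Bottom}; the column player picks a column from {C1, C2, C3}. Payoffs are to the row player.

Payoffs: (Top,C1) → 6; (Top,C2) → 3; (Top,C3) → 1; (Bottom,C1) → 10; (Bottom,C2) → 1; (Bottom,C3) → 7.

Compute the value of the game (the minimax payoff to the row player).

5/2

Row minima: Top → 1, Bottom → 1; maximin = 1.
Column maxima: C1 → 10, C2 → 3, C3 → 7; minimax = 3.
1 ≠ 3, so there is no saddle point; optimal play is mixed.
C1 is strictly dominated by C2 (it gives the row player strictly more in every row), so the column player never plays it.
On the remaining 2×2 (Top, Bottom vs C2, C3):
Let the row player play Top with probability p. Expected payoff against C2: 3p + 1(1−p) = 2p + 1; against C3: 1p + 7(1−p) = −6p + 7.
Setting these equal: 2p + 1 = −6p + 7 ⇒ 8p = 6 ⇒ p = 3/4, and the value is (2)·(3/4) + 1 = 5/2.
For the column player: with q = P(C2), equating Top's and Bottom's payoffs gives 2q + 1 = −6q + 7 ⇒ q = 3/4.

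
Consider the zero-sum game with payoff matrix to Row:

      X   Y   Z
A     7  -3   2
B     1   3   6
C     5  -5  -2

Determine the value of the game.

2

Row minima: A → -3, B → 1, C → -5; maximin = 1.
Column maxima: X → 7, Y → 3, Z → 6; minimax = 3.
1 ≠ 3, so there is no saddle point; optimal play is mixed.
C is strictly dominated by A, so Row never plays it.
Z is strictly dominated by Y (it gives Row strictly more in every row), so Column never plays it.
On the remaining 2×2 (A, B vs X, Y):
Let Row play A with probability p. Expected payoff against X: 7p + 1(1−p) = 6p + 1; against Y: (-3)p + 3(1−p) = −6p + 3.
Setting these equal: 6p + 1 = −6p + 3 ⇒ 12p = 2 ⇒ p = 1/6, and the value is (6)·(1/6) + 1 = 2.
For Column: with q = P(X), equating A's and B's payoffs gives 10q − 3 = −2q + 3 ⇒ q = 1/2.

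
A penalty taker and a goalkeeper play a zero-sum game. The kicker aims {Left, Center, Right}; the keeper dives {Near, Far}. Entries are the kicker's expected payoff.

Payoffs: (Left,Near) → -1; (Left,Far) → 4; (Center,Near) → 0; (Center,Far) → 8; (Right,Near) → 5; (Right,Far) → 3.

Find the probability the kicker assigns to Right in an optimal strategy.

4/5

Row minima: Left → -1, Center → 0, Right → 3; maximin = 3.
Column maxima: Near → 5, Far → 8; minimax = 5.
3 ≠ 5, so there is no saddle point; optimal play is mixed.
Left is strictly dominated by Center, so the kicker never plays it.
On the remaining 2×2 (Center, Right vs Near, Far):
Let the kicker play Center with probability p. Expected payoff against Near: 0p + 5(1−p) = −5p + 5; against Far: 8p + 3(1−p) = 5p + 3.
Setting these equal: −5p + 5 = 5p + 3 ⇒ −10p = -2 ⇒ p = 1/5, and the value is (-5)·(1/5) + 5 = 4.
For the keeper: with q = P(Near), equating Center's and Right's payoffs gives −8q + 8 = 2q + 3 ⇒ q = 1/2.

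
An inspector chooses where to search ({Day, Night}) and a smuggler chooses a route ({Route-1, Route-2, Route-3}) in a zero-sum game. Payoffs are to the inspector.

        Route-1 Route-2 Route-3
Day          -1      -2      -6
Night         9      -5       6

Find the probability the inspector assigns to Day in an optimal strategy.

11/15

Row minima: Day → -6, Night → -5; maximin = -5.
Column maxima: Route-1 → 9, Route-2 → -2, Route-3 → 6; minimax = -2.
-5 ≠ -2, so there is no saddle point; optimal play is mixed.
Route-1 is strictly dominated by Route-2 (it gives the inspector strictly more in every row), so the smuggler never plays it.
On the remaining 2×2 (Day, Night vs Route-2, Route-3):
Let the inspector play Day with probability p. Expected payoff against Route-2: (-2)p + (-5)(1−p) = 3p − 5; against Route-3: (-6)p + 6(1−p) = −12p + 6.
Setting these equal: 3p − 5 = −12p + 6 ⇒ 15p = 11 ⇒ p = 11/15, and the value is (3)·(11/15) − 5 = -14/5.
For the smuggler: with q = P(Route-2), equating Day's and Night's payoffs gives 4q − 6 = −11q + 6 ⇒ q = 4/5.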